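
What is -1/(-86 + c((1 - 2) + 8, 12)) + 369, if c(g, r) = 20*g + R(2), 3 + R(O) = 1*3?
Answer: 19925/54 ≈ 368.98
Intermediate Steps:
R(O) = 0 (R(O) = -3 + 1*3 = -3 + 3 = 0)
c(g, r) = 20*g (c(g, r) = 20*g + 0 = 20*g)
-1/(-86 + c((1 - 2) + 8, 12)) + 369 = -1/(-86 + 20*((1 - 2) + 8)) + 369 = -1/(-86 + 20*(-1 + 8)) + 369 = -1/(-86 + 20*7) + 369 = -1/(-86 + 140) + 369 = -1/54 + 369 = 19925/54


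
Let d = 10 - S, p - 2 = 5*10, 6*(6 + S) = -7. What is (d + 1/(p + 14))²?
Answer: 35721/121 ≈ 295.21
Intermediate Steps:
S = -43/6 (S = -6 + (⅙)*(-7) = -6 - 7/6 = -43/6 ≈ -7.1667)
p = 52 (p = 2 + 5*10 = 2 + 50 = 52)
d = 103/6 (d = 10 - 1*(-43/6) = 10 + 43/6 = 103/6 ≈ 17.167)
(d + 1/(p + 14))² = (103/6 + 1/(52 + 14))² = (103/6 + 1/66)² = (189/11)² = 35721/121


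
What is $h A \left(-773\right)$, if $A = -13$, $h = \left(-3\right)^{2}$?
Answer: $90441$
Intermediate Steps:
$h = 9$
$h A \left(-773\right) = 9 \left(\left(-13\right) \left(-773\right)\right) = 9 \cdot 10049 = 90441$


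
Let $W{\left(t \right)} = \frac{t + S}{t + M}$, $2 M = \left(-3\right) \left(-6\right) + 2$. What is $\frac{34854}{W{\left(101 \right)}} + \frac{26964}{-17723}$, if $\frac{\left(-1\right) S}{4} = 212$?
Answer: $- \frac{7620753130}{1471009} \approx -5180.6$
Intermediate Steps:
$S = -848$ ($S = \left(-4\right) 212 = -848$)
$M = 10$ ($M = \frac{\left(-3\right) \left(-6\right) + 2}{2} = \frac{18 + 2}{2} = \frac{1}{2} \cdot 20 = 10$)
$W{\left(t \right)} = \frac{-848 + t}{10 + t}$ ($W{\left(t \right)} = \frac{t - 848}{t + 10} = \frac{-848 + t}{10 + t}$)
$\frac{34854}{W{\left(101 \right)}} + \frac{26964}{-17723} = \frac{34854}{\frac{1}{10 + 101} \left(-848 + 101\right)} + \frac{26964}{-17723} = \frac{34854}{\frac{1}{111} \left(-747\right)} + 26964 \left(- \frac{1}{17723}\right) = \frac{34854}{\frac{1}{111} \left(-747\right)} - \frac{26964}{17723} = \frac{34854}{- \frac{249}{37}} - \frac{26964}{17723} = 34854 \left(- \frac{37}{249}\right) - \frac{26964}{17723} = - \frac{429866}{83} - \frac{26964}{17723} = - \frac{7620753130}{1471009}$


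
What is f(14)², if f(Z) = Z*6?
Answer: 7056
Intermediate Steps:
f(Z) = 6*Z
f(14)² = (6*14)² = 84² = 7056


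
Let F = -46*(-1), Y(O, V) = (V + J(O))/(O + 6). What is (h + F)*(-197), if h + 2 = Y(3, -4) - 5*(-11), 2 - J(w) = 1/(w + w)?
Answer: -1050601/54 ≈ -19456.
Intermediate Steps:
J(w) = 2 - 1/(2*w) (J(w) = 2 - 1/(w + w) = 2 - 1/(2*w))
Y(O, V) = (2 + V - 1/(2*O))/(6 + O) (Y(O, V) = (V + (2 - 1/(2*O)))/(O + 6) = (2 + V - 1/(2*O))/(6 + O))
h = 2849/54 (h = -2 + ((-½ + 2*3 + 3*(-4))/(3*(6 + 3)) - 5*(-11)) = -2 + ((⅓)*(-½ + 6 - 12)/9 + 55) = -2 + ((⅓)*(⅑)*(-13/2) + 55) = -2 + (-13/54 + 55) = -2 + 2957/54 = 2849/54 ≈ 52.759)
F = 46
(h + F)*(-197) = (2849/54 + 46)*(-197) = (5333/54)*(-197) = -1050601/54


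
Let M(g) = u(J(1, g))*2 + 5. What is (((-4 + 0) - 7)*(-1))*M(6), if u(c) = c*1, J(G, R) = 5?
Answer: 165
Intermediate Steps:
u(c) = c
M(g) = 15 (M(g) = 5*2 + 5 = 10 + 5 = 15)
(((-4 + 0) - 7)*(-1))*M(6) = (((-4 + 0) - 7)*(-1))*15 = ((-4 - 7)*(-1))*15 = -11*(-1)*15 = 11*15 = 165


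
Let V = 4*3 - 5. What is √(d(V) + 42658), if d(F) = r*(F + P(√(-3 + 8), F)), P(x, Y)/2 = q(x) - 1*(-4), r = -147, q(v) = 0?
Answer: √40453 ≈ 201.13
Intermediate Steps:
V = 7 (V = 12 - 5 = 7)
P(x, Y) = 8 (P(x, Y) = 2*(0 - 1*(-4)) = 2*(0 + 4) = 2*4 = 8)
d(F) = -1176 - 147*F (d(F) = -147*(F + 8) = -147*(8 + F) = -1176 - 147*F)
√(d(V) + 42658) = √((-1176 - 147*7) + 42658) = √((-1176 - 1029) + 42658) = √(-2205 + 42658) = √40453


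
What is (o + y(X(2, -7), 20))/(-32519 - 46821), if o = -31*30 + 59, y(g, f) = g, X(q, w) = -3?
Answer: 437/39670 ≈ 0.011016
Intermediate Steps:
o = -871 (o = -930 + 59 = -871)
(o + y(X(2, -7), 20))/(-32519 - 46821) = (-871 - 3)/(-32519 - 46821) = -874/(-79340) = -874*(-1/79340) = 437/39670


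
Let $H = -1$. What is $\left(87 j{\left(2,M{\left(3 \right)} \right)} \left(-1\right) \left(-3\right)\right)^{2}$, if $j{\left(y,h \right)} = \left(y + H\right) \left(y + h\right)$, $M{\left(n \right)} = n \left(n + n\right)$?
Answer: $27248400$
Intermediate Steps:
$M{\left(n \right)} = 2 n^{2}$ ($M{\left(n \right)} = n 2 n = 2 n^{2}$)
$j{\left(y,h \right)} = \left(-1 + y\right) \left(h + y\right)$ ($j{\left(y,h \right)} = \left(y - 1\right) \left(y + h\right) = \left(-1 + y\right) \left(h + y\right)$)
$\left(87 j{\left(2,M{\left(3 \right)} \right)} \left(-1\right) \left(-3\right)\right)^{2} = \left(87 \left(2^{2} - 2 \cdot 3^{2} - 2 + 2 \cdot 3^{2} \cdot 2\right) \left(-1\right) \left(-3\right)\right)^{2} = \left(87 \left(4 - 2 \cdot 9 - 2 + 2 \cdot 9 \cdot 2\right) \left(-1\right) \left(-3\right)\right)^{2} = \left(87 \left(4 - 18 - 2 + 18 \cdot 2\right) \left(-1\right) \left(-3\right)\right)^{2} = \left(87 \left(4 - 18 - 2 + 36\right) \left(-1\right) \left(-3\right)\right)^{2} = \left(87 \cdot 20 \left(-1\right) \left(-3\right)\right)^{2} = \left(87 \left(\left(-20\right) \left(-3\right)\right)\right)^{2} = \left(87 \cdot 60\right)^{2} = 5220^{2} = 27248400$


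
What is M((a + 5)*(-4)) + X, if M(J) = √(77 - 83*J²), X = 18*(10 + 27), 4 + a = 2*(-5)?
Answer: 666 + I*√107491 ≈ 666.0 + 327.86*I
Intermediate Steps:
a = -14 (a = -4 + 2*(-5) = -4 - 10 = -14)
X = 666 (X = 18*37 = 666)
M((a + 5)*(-4)) + X = √(77 - 83*16*(-14 + 5)²) + 666 = √(77 - 83*(-9*(-4))²) + 666 = √(77 - 83*36²) + 666 = √(77 - 83*1296) + 666 = √(77 - 107568) + 666 = √(-107491) + 666 = I*√107491 + 666 = 666 + I*√107491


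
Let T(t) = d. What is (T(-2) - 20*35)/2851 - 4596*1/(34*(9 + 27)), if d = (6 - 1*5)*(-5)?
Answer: -1163843/290802 ≈ -4.0022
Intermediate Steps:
d = -5 (d = (6 - 5)*(-5) = 1*(-5) = -5)
T(t) = -5
(T(-2) - 20*35)/2851 - 4596*1/(34*(9 + 27)) = (-5 - 20*35)/2851 - 4596*1/(34*(9 + 27)) = (-5 - 700)*(1/2851) - 4596/(34*36) = -705*1/2851 - 4596/1224 = -705/2851 - 4596*1/1224 = -705/2851 - 383/102 = -1163843/290802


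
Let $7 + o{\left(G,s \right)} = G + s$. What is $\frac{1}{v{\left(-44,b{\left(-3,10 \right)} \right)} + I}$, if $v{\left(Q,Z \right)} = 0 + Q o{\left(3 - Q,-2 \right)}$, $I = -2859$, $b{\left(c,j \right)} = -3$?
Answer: $- \frac{1}{4531} \approx -0.0002207$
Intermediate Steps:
$o{\left(G,s \right)} = -7 + G + s$ ($o{\left(G,s \right)} = -7 + \left(G + s\right) = -7 + G + s$)
$v{\left(Q,Z \right)} = Q \left(-6 - Q\right)$ ($v{\left(Q,Z \right)} = 0 + Q \left(-7 - \left(-3 + Q\right) - 2\right) = 0 + Q \left(-6 - Q\right) = Q \left(-6 - Q\right)$)
$\frac{1}{v{\left(-44,b{\left(-3,10 \right)} \right)} + I} = \frac{1}{\left(-1\right) \left(-44\right) \left(6 - 44\right) - 2859} = \frac{1}{\left(-1\right) \left(-44\right) \left(-38\right) - 2859} = \frac{1}{-1672 - 2859} = \frac{1}{-4531} = - \frac{1}{4531}$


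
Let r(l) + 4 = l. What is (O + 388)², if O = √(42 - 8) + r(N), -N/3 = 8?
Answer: (360 + √34)² ≈ 1.3383e+5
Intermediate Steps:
N = -24 (N = -3*8 = -24)
r(l) = -4 + l
O = -28 + √34 (O = √(42 - 8) + (-4 - 24) = √34 - 28 = -28 + √34 ≈ -22.169)
(O + 388)² = ((-28 + √34) + 388)² = (360 + √34)²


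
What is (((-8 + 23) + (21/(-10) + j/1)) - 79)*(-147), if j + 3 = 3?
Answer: 97167/10 ≈ 9716.7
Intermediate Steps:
j = 0 (j = -3 + 3 = 0)
(((-8 + 23) + (21/(-10) + j/1)) - 79)*(-147) = (((-8 + 23) + (21/(-10) + 0/1)) - 79)*(-147) = ((15 + (21*(-⅒) + 0*1)) - 79)*(-147) = ((15 + (-21/10 + 0)) - 79)*(-147) = ((15 - 21/10) - 79)*(-147) = (129/10 - 79)*(-147) = -661/10*(-147) = 97167/10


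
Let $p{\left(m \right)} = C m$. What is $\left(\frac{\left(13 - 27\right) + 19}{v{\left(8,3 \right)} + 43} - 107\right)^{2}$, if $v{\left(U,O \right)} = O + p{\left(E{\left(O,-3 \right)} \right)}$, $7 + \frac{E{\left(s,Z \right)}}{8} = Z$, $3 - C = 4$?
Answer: $\frac{181629529}{15876} \approx 11441.0$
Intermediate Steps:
$C = -1$ ($C = 3 - 4 = -1$)
$E{\left(s,Z \right)} = -56 + 8 Z$
$p{\left(m \right)} = - m$
$v{\left(U,O \right)} = 80 + O$ ($v{\left(U,O \right)} = O - \left(-56 + 8 \left(-3\right)\right) = O - \left(-56 - 24\right) = O - -80 = O + 80 = 80 + O$)
$\left(\frac{\left(13 - 27\right) + 19}{v{\left(8,3 \right)} + 43} - 107\right)^{2} = \left(\frac{\left(13 - 27\right) + 19}{\left(80 + 3\right) + 43} - 107\right)^{2} = \left(\frac{\left(13 - 27\right) + 19}{83 + 43} - 107\right)^{2} = \left(\frac{-14 + 19}{126} - 107\right)^{2} = \left(5 \cdot \frac{1}{126} - 107\right)^{2} = \left(\frac{5}{126} - 107\right)^{2} = \left(- \frac{13477}{126}\right)^{2} = \frac{181629529}{15876}$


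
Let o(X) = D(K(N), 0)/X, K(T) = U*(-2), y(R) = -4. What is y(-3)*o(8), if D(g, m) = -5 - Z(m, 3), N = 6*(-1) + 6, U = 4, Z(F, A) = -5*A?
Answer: -5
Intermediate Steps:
N = 0 (N = -6 + 6 = 0)
K(T) = -8 (K(T) = 4*(-2) = -8)
D(g, m) = 10 (D(g, m) = -5 - (-5)*3 = -5 - 1*(-15) = -5 + 15 = 10)
o(X) = 10/X
y(-3)*o(8) = -40/8 = -4*5/4 = -5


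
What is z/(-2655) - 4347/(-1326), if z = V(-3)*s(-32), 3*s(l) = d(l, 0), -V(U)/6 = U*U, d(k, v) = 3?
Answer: 430107/130390 ≈ 3.2986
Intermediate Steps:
V(U) = -6*U**2 (V(U) = -6*U*U = -6*U**2)
s(l) = 1 (s(l) = (1/3)*3 = 1)
z = -54 (z = -6*(-3)**2*1 = -6*9*1 = -54*1 = -54)
z/(-2655) - 4347/(-1326) = -54/(-2655) - 4347/(-1326) = -54*(-1/2655) - 4347*(-1/1326) = 6/295 + 1449/442 = 430107/130390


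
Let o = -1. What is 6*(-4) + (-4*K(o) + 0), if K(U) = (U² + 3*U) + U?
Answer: -12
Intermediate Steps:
K(U) = U² + 4*U
6*(-4) + (-4*K(o) + 0) = 6*(-4) + (-(-4)*(4 - 1) + 0) = -24 + (-(-4)*3 + 0) = -24 + (-4*(-3) + 0) = -24 + (12 + 0) = -24 + 12 = -12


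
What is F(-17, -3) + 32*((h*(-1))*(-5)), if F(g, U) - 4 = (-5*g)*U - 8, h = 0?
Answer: -259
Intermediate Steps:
F(g, U) = -4 - 5*U*g (F(g, U) = 4 + ((-5*g)*U - 8) = 4 + (-5*U*g - 8) = 4 + (-8 - 5*U*g) = -4 - 5*U*g)
F(-17, -3) + 32*((h*(-1))*(-5)) = (-4 - 5*(-3)*(-17)) + 32*((0*(-1))*(-5)) = (-4 - 255) + 32*(0*(-5)) = -259 + 32*0 = -259 + 0 = -259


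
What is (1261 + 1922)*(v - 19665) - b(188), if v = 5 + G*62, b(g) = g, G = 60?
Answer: -50737208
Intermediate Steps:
v = 3725 (v = 5 + 60*62 = 5 + 3720 = 3725)
(1261 + 1922)*(v - 19665) - b(188) = (1261 + 1922)*(3725 - 19665) - 1*188 = 3183*(-15940) - 188 = -50737020 - 188 = -50737208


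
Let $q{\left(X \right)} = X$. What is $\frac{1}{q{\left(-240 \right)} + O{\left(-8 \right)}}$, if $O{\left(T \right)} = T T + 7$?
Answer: $- \frac{1}{169} \approx -0.0059172$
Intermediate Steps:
$O{\left(T \right)} = 7 + T^{2}$ ($O{\left(T \right)} = T^{2} + 7 = 7 + T^{2}$)
$\frac{1}{q{\left(-240 \right)} + O{\left(-8 \right)}} = \frac{1}{-240 + \left(7 + \left(-8\right)^{2}\right)} = \frac{1}{-240 + \left(7 + 64\right)} = \frac{1}{-240 + 71} = \frac{1}{-169} = - \frac{1}{169}$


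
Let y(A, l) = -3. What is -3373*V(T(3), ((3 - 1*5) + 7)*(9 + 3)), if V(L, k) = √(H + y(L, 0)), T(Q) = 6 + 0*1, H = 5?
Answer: -3373*√2 ≈ -4770.1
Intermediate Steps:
T(Q) = 6 (T(Q) = 6 + 0 = 6)
V(L, k) = √2 (V(L, k) = √(5 - 3) = √2)
-3373*V(T(3), ((3 - 1*5) + 7)*(9 + 3)) = -3373*√2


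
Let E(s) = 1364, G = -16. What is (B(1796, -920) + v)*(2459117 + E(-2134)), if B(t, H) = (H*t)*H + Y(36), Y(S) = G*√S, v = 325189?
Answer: 3741061693796133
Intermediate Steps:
Y(S) = -16*√S
B(t, H) = -96 + t*H² (B(t, H) = (H*t)*H - 16*√36 = t*H² - 16*6 = t*H² - 96 = -96 + t*H²)
(B(1796, -920) + v)*(2459117 + E(-2134)) = ((-96 + 1796*(-920)²) + 325189)*(2459117 + 1364) = ((-96 + 1796*846400) + 325189)*2460481 = ((-96 + 1520134400) + 325189)*2460481 = (1520134304 + 325189)*2460481 = 1520459493*2460481 = 3741061693796133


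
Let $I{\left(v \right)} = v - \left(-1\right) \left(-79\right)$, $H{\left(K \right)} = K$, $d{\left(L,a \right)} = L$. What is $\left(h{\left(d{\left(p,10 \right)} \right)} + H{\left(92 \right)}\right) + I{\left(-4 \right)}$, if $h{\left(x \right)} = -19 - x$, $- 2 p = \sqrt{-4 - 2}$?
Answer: $-10 + \frac{i \sqrt{6}}{2} \approx -10.0 + 1.2247 i$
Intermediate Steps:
$p = - \frac{i \sqrt{6}}{2}$ ($p = - \frac{\sqrt{-4 - 2}}{2} = - \frac{\sqrt{-6}}{2} = - \frac{i \sqrt{6}}{2} \approx - 1.2247 i$)
$I{\left(v \right)} = -79 + v$ ($I{\left(v \right)} = v - 79 = -79 + v$)
$\left(h{\left(d{\left(p,10 \right)} \right)} + H{\left(92 \right)}\right) + I{\left(-4 \right)} = \left(\left(-19 - - \frac{i \sqrt{6}}{2}\right) + 92\right) - 83 = \left(\left(-19 + \frac{i \sqrt{6}}{2}\right) + 92\right) - 83 = \left(73 + \frac{i \sqrt{6}}{2}\right) - 83 = -10 + \frac{i \sqrt{6}}{2}$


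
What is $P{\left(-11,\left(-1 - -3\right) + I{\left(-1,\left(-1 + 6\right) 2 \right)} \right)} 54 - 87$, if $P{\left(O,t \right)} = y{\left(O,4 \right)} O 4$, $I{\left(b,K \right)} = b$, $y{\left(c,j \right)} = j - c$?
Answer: $-35727$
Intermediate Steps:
$P{\left(O,t \right)} = 4 O \left(4 - O\right)$ ($P{\left(O,t \right)} = \left(4 - O\right) O 4 = O \left(4 - O\right) 4 = 4 O \left(4 - O\right)$)
$P{\left(-11,\left(-1 - -3\right) + I{\left(-1,\left(-1 + 6\right) 2 \right)} \right)} 54 - 87 = 4 \left(-11\right) \left(4 - -11\right) 54 - 87 = 4 \left(-11\right) \left(4 + 11\right) 54 - 87 = 4 \left(-11\right) 15 \cdot 54 - 87 = \left(-660\right) 54 - 87 = -35640 - 87 = -35727$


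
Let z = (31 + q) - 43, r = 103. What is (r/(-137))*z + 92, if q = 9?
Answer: 12913/137 ≈ 94.255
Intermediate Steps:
z = -3 (z = (31 + 9) - 43 = 40 - 43 = -3)
(r/(-137))*z + 92 = (103/(-137))*(-3) + 92 = (103*(-1/137))*(-3) + 92 = -103/137*(-3) + 92 = 309/137 + 92 = 12913/137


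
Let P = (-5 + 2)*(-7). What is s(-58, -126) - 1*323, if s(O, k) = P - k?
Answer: -176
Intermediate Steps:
P = 21 (P = -3*(-7) = 21)
s(O, k) = 21 - k
s(-58, -126) - 1*323 = (21 - 1*(-126)) - 1*323 = (21 + 126) - 323 = 147 - 323 = -176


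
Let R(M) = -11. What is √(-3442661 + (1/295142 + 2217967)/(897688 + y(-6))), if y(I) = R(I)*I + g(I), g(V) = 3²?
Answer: I*√241701521938936950800894758286/264967567346 ≈ 1855.4*I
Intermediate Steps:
g(V) = 9
y(I) = 9 - 11*I (y(I) = -11*I + 9 = 9 - 11*I)
√(-3442661 + (1/295142 + 2217967)/(897688 + y(-6))) = √(-3442661 + (1/295142 + 2217967)/(897688 + (9 - 11*(-6)))) = √(-3442661 + (1/295142 + 2217967)/(897688 + (9 + 66))) = √(-3442661 + 654615216315/(295142*(897688 + 75))) = √(-3442661 + (654615216315/295142)/897763) = √(-3442661 + (654615216315/295142)*(1/897763)) = √(-3442661 + 654615216315/264967567346) = √(-912192855751731391/264967567346) = I*√241701521938936950800894758286/264967567346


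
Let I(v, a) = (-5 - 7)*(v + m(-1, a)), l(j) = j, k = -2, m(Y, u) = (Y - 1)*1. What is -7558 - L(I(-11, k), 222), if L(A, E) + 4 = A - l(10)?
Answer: -7700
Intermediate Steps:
m(Y, u) = -1 + Y (m(Y, u) = (-1 + Y)*1 = -1 + Y)
I(v, a) = 24 - 12*v (I(v, a) = (-5 - 7)*(v + (-1 - 1)) = -12*(v - 2) = -12*(-2 + v) = 24 - 12*v)
L(A, E) = -14 + A (L(A, E) = -4 + (A - 1*10) = -4 + (A - 10) = -4 + (-10 + A) = -14 + A)
-7558 - L(I(-11, k), 222) = -7558 - (-14 + (24 - 12*(-11))) = -7558 - (-14 + (24 + 132)) = -7558 - (-14 + 156) = -7558 - 1*142 = -7558 - 142 = -7700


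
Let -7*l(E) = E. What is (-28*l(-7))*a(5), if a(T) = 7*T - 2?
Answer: -924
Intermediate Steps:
l(E) = -E/7
a(T) = -2 + 7*T
(-28*l(-7))*a(5) = (-(-4)*(-7))*(-2 + 7*5) = (-28*1)*(-2 + 35) = -28*33 = -924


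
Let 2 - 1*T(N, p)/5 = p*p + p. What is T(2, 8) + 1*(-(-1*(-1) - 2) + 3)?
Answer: -346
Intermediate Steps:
T(N, p) = 10 - 5*p - 5*p² (T(N, p) = 10 - 5*(p*p + p) = 10 - 5*(p² + p) = 10 - 5*(p + p²) = 10 + (-5*p - 5*p²) = 10 - 5*p - 5*p²)
T(2, 8) + 1*(-(-1*(-1) - 2) + 3) = (10 - 5*8 - 5*8²) + 1*(-(-1*(-1) - 2) + 3) = (10 - 40 - 5*64) + 1*(-(1 - 2) + 3) = (10 - 40 - 320) + 1*(-1*(-1) + 3) = -350 + 1*(1 + 3) = -350 + 1*4 = -350 + 4 = -346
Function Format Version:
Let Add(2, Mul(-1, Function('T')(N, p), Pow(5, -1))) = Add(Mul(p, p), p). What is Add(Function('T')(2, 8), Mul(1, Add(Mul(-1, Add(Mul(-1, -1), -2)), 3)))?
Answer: -346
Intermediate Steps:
Function('T')(N, p) = Add(10, Mul(-5, p), Mul(-5, Pow(p, 2))) (Function('T')(N, p) = Add(10, Mul(-5, Add(Mul(p, p), p))) = Add(10, Mul(-5, Add(Pow(p, 2), p))) = Add(10, Mul(-5, Add(p, Pow(p, 2)))) = Add(10, Add(Mul(-5, p), Mul(-5, Pow(p, 2)))) = Add(10, Mul(-5, p), Mul(-5, Pow(p, 2))))
Add(Function('T')(2, 8), Mul(1, Add(Mul(-1, Add(Mul(-1, -1), -2)), 3))) = Add(Add(10, Mul(-5, 8), Mul(-5, Pow(8, 2))), Mul(1, Add(Mul(-1, Add(Mul(-1, -1), -2)), 3))) = Add(Add(10, -40, Mul(-5, 64)), Mul(1, Add(Mul(-1, Add(1, -2)), 3))) = Add(Add(10, -40, -320), Mul(1, Add(Mul(-1, -1), 3))) = Add(-350, Mul(1, Add(1, 3))) = Add(-350, Mul(1, 4)) = Add(-350, 4) = -346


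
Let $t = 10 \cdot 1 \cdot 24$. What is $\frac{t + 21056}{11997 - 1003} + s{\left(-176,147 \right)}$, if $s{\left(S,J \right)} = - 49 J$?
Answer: $- \frac{39584243}{5497} \approx -7201.1$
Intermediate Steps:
$t = 240$ ($t = 10 \cdot 24 = 240$)
$\frac{t + 21056}{11997 - 1003} + s{\left(-176,147 \right)} = \frac{240 + 21056}{11997 - 1003} - 7203 = \frac{21296}{10994} - 7203 = 21296 \cdot \frac{1}{10994} - 7203 = \frac{10648}{5497} - 7203 = - \frac{39584243}{5497}$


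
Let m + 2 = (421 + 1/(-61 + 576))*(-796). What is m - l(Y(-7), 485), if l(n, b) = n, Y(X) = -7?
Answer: -172582961/515 ≈ -3.3511e+5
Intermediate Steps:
m = -172586566/515 (m = -2 + (421 + 1/(-61 + 576))*(-796) = -2 + (421 + 1/515)*(-796) = -2 + (216816/515)*(-796) = -2 - 172585536/515 = -172586566/515 ≈ -3.3512e+5)
m - l(Y(-7), 485) = -172586566/515 - 1*(-7) = -172586566/515 + 7 = -172582961/515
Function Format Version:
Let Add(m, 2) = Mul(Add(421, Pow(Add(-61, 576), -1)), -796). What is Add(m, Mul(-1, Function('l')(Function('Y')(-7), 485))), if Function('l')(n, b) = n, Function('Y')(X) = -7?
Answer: Rational(-172582961, 515) ≈ -3.3511e+5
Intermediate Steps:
m = Rational(-172586566, 515) (m = Add(-2, Mul(Add(421, Pow(Add(-61, 576), -1)), -796)) = Add(-2, Mul(Add(421, Pow(515, -1)), -796)) = Add(-2, Mul(Add(421, Rational(1, 515)), -796)) = Add(-2, Mul(Rational(216816, 515), -796)) = Add(-2, Rational(-172585536, 515)) = Rational(-172586566, 515) ≈ -3.3512e+5)
Add(m, Mul(-1, Function('l')(Function('Y')(-7), 485))) = Add(Rational(-172586566, 515), Mul(-1, -7)) = Add(Rational(-172586566, 515), 7) = Rational(-172582961, 515)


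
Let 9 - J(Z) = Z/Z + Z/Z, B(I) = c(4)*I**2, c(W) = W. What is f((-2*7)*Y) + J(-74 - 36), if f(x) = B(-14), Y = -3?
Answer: 791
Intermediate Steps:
B(I) = 4*I**2
f(x) = 784 (f(x) = 4*(-14)**2 = 4*196 = 784)
J(Z) = 7 (J(Z) = 9 - (Z/Z + Z/Z) = 9 - (1 + 1) = 9 - 1*2 = 9 - 2 = 7)
f((-2*7)*Y) + J(-74 - 36) = 784 + 7 = 791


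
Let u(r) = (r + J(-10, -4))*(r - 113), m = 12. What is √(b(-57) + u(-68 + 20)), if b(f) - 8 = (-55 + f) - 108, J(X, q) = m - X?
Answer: √3974 ≈ 63.040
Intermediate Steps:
J(X, q) = 12 - X
b(f) = -155 + f (b(f) = 8 + ((-55 + f) - 108) = 8 + (-163 + f) = -155 + f)
u(r) = (-113 + r)*(22 + r) (u(r) = (r + (12 - 1*(-10)))*(r - 113) = (r + (12 + 10))*(-113 + r) = (r + 22)*(-113 + r) = (22 + r)*(-113 + r) = (-113 + r)*(22 + r))
√(b(-57) + u(-68 + 20)) = √((-155 - 57) + (-2486 + (-68 + 20)² - 91*(-68 + 20))) = √(-212 + (-2486 + (-48)² - 91*(-48))) = √(-212 + (-2486 + 2304 + 4368)) = √(-212 + 4186) = √3974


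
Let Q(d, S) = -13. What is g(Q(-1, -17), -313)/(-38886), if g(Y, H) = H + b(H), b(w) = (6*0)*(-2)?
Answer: 313/38886 ≈ 0.0080492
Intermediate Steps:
b(w) = 0 (b(w) = 0*(-2) = 0)
g(Y, H) = H (g(Y, H) = H + 0 = H)
g(Q(-1, -17), -313)/(-38886) = -313/(-38886) = -313*(-1/38886) = 313/38886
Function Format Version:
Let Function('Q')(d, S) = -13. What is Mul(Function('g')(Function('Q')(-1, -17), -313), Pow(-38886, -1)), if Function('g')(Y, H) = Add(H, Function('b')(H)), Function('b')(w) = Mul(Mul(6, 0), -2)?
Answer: Rational(313, 38886) ≈ 0.0080492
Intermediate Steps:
Function('b')(w) = 0 (Function('b')(w) = Mul(0, -2) = 0)
Function('g')(Y, H) = H (Function('g')(Y, H) = Add(H, 0) = H)
Mul(Function('g')(Function('Q')(-1, -17), -313), Pow(-38886, -1)) = Mul(-313, Pow(-38886, -1)) = Mul(-313, Rational(-1, 38886)) = Rational(313, 38886)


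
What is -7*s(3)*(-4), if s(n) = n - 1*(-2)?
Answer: 140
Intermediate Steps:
s(n) = 2 + n (s(n) = n + 2 = 2 + n)
-7*s(3)*(-4) = -7*(2 + 3)*(-4) = -7*5*(-4) = -35*(-4) = 140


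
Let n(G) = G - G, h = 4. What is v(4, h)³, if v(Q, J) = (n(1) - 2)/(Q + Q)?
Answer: -1/64 ≈ -0.015625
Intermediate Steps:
n(G) = 0
v(Q, J) = -1/Q (v(Q, J) = (0 - 2)/(Q + Q) = -2*1/(2*Q) = -1/Q)
v(4, h)³ = (-1/4)³ = (-1*¼)³ = (-¼)³ = -1/64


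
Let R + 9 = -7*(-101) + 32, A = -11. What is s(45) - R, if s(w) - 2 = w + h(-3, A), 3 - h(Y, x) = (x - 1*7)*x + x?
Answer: -867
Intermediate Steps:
h(Y, x) = 3 - x - x*(-7 + x) (h(Y, x) = 3 - ((x - 1*7)*x + x) = 3 - ((x - 7)*x + x) = 3 - ((-7 + x)*x + x) = 3 - (x*(-7 + x) + x) = 3 - (x + x*(-7 + x)) = 3 + (-x - x*(-7 + x)) = 3 - x - x*(-7 + x))
R = 730 (R = -9 + (-7*(-101) + 32) = -9 + (707 + 32) = -9 + 739 = 730)
s(w) = -182 + w (s(w) = 2 + (w + (3 - 1*(-11)² + 6*(-11))) = 2 + (w + (3 - 1*121 - 66)) = 2 + (w + (3 - 121 - 66)) = 2 + (w - 184) = 2 + (-184 + w) = -182 + w)
s(45) - R = (-182 + 45) - 1*730 = -137 - 730 = -867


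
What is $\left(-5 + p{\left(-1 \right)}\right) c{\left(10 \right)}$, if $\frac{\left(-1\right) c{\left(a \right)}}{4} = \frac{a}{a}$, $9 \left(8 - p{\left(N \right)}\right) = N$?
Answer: $- \frac{112}{9} \approx -12.444$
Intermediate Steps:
$p{\left(N \right)} = 8 - \frac{N}{9}$
$c{\left(a \right)} = -4$ ($c{\left(a \right)} = - 4 \frac{a}{a} = \left(-4\right) 1 = -4$)
$\left(-5 + p{\left(-1 \right)}\right) c{\left(10 \right)} = \left(-5 + \left(8 - - \frac{1}{9}\right)\right) \left(-4\right) = \left(-5 + \left(8 + \frac{1}{9}\right)\right) \left(-4\right) = \left(-5 + \frac{73}{9}\right) \left(-4\right) = \frac{28}{9} \left(-4\right) = - \frac{112}{9}$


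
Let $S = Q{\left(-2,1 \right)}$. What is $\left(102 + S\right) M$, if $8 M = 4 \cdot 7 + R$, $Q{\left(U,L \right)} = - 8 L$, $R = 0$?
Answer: $329$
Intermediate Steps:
$S = -8$ ($S = \left(-8\right) 1 = -8$)
$M = \frac{7}{2}$ ($M = \frac{4 \cdot 7 + 0}{8} = \frac{28 + 0}{8} = \frac{1}{8} \cdot 28 = \frac{7}{2} \approx 3.5$)
$\left(102 + S\right) M = \left(102 - 8\right) \frac{7}{2} = 94 \cdot \frac{7}{2} = 329$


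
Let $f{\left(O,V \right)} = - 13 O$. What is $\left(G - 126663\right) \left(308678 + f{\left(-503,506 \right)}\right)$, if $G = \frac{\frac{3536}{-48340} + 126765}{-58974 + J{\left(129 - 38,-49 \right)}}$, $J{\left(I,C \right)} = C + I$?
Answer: $- \frac{28435745043791358217}{712193220} \approx -3.9927 \cdot 10^{10}$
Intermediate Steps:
$G = - \frac{1531954141}{712193220}$ ($G = \frac{\frac{3536}{-48340} + 126765}{-58974 + \left(-49 + \left(129 - 38\right)\right)} = \frac{3536 \left(- \frac{1}{48340}\right) + 126765}{-58974 + \left(-49 + \left(129 - 38\right)\right)} = \frac{- \frac{884}{12085} + 126765}{-58974 + \left(-49 + 91\right)} = \frac{1531954141}{12085 \left(-58974 + 42\right)} = \frac{1531954141}{12085 \left(-58932\right)} = \frac{1531954141}{12085} \left(- \frac{1}{58932}\right) = - \frac{1531954141}{712193220} \approx -2.151$)
$\left(G - 126663\right) \left(308678 + f{\left(-503,506 \right)}\right) = \left(- \frac{1531954141}{712193220} - 126663\right) \left(308678 - -6539\right) = - \frac{90210061779001 \left(308678 + 6539\right)}{712193220} = \left(- \frac{90210061779001}{712193220}\right) 315217 = - \frac{28435745043791358217}{712193220}$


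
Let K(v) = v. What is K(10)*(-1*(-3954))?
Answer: 39540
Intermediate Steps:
K(10)*(-1*(-3954)) = 10*(-1*(-3954)) = 10*3954 = 39540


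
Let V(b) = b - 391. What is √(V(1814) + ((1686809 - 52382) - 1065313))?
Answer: 3*√63393 ≈ 755.34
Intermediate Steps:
V(b) = -391 + b
√(V(1814) + ((1686809 - 52382) - 1065313)) = √((-391 + 1814) + ((1686809 - 52382) - 1065313)) = √(1423 + (1634427 - 1065313)) = √(1423 + 569114) = √570537 = 3*√63393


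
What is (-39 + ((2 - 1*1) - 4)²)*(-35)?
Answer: 1050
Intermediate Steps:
(-39 + ((2 - 1*1) - 4)²)*(-35) = (-39 + ((2 - 1) - 4)²)*(-35) = (-39 + (1 - 4)²)*(-35) = (-39 + (-3)²)*(-35) = (-39 + 9)*(-35) = -30*(-35) = 1050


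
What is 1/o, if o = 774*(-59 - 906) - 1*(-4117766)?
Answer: 1/3370856 ≈ 2.9666e-7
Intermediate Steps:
o = 3370856 (o = 774*(-965) + 4117766 = -746910 + 4117766 = 3370856)
1/o = 1/3370856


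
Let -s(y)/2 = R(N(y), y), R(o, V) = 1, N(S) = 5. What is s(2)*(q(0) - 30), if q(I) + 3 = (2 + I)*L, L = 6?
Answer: 42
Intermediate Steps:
q(I) = 9 + 6*I (q(I) = -3 + (2 + I)*6 = -3 + (12 + 6*I) = 9 + 6*I)
s(y) = -2 (s(y) = -2*1 = -2)
s(2)*(q(0) - 30) = -2*((9 + 6*0) - 30) = -2*((9 + 0) - 30) = -2*(9 - 30) = -2*(-21) = 42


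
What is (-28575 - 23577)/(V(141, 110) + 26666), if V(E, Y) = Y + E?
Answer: -52152/26917 ≈ -1.9375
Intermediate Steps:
V(E, Y) = E + Y
(-28575 - 23577)/(V(141, 110) + 26666) = (-28575 - 23577)/((141 + 110) + 26666) = -52152/(251 + 26666) = -52152/26917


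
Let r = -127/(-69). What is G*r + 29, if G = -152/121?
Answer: 222817/8349 ≈ 26.688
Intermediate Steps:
G = -152/121 (G = -152*1/121 = -152/121 ≈ -1.2562)
r = 127/69 (r = -127*(-1/69) = 127/69 ≈ 1.8406)
G*r + 29 = -152/121*127/69 + 29 = -19304/8349 + 29 = 222817/8349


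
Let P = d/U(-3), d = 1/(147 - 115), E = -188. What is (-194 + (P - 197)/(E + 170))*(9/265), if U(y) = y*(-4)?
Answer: -1265281/203520 ≈ -6.2170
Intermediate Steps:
U(y) = -4*y
d = 1/32 ≈ 0.031250
P = 1/384 (P = 1/(32*((-4*(-3)))) = (1/32)/12 = (1/32)*(1/12) = 1/384 ≈ 0.0026042)
(-194 + (P - 197)/(E + 170))*(9/265) = (-194 + (1/384 - 197)/(-188 + 170))*(9/265) = (-194 - 75647/384/(-18))*(9*(1/265)) = (-194 - 75647/384*(-1/18))*(9/265) = (-194 + 75647/6912)*(9/265) = -1265281/6912*9/265 = -1265281/203520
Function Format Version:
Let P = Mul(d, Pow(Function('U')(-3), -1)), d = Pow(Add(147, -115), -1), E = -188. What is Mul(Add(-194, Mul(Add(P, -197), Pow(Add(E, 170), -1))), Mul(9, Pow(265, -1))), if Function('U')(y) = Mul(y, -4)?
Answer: Rational(-1265281, 203520) ≈ -6.2170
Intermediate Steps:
Function('U')(y) = Mul(-4, y)
d = Rational(1, 32) (d = Pow(32, -1) = Rational(1, 32) ≈ 0.031250)
P = Rational(1, 384) (P = Mul(Rational(1, 32), Pow(Mul(-4, -3), -1)) = Mul(Rational(1, 32), Pow(12, -1)) = Mul(Rational(1, 32), Rational(1, 12)) = Rational(1, 384) ≈ 0.0026042)
Mul(Add(-194, Mul(Add(P, -197), Pow(Add(E, 170), -1))), Mul(9, Pow(265, -1))) = Mul(Add(-194, Mul(Add(Rational(1, 384), -197), Pow(Add(-188, 170), -1))), Mul(9, Pow(265, -1))) = Mul(Add(-194, Mul(Rational(-75647, 384), Pow(-18, -1))), Mul(9, Rational(1, 265))) = Mul(Add(-194, Mul(Rational(-75647, 384), Rational(-1, 18))), Rational(9, 265)) = Mul(Add(-194, Rational(75647, 6912)), Rational(9, 265)) = Mul(Rational(-1265281, 6912), Rational(9, 265)) = Rational(-1265281, 203520)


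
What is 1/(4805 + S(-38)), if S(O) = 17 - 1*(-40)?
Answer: 1/4862 ≈ 0.00020568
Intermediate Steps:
S(O) = 57 (S(O) = 17 + 40 = 57)
1/(4805 + S(-38)) = 1/(4805 + 57) = 1/4862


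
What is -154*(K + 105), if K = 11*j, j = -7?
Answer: -4312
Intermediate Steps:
K = -77 (K = 11*(-7) = -77)
-154*(K + 105) = -154*(-77 + 105) = -154*28 = -4312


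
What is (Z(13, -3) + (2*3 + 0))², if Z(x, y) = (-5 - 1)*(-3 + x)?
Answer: 2916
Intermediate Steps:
Z(x, y) = 18 - 6*x (Z(x, y) = -6*(-3 + x) = 18 - 6*x)
(Z(13, -3) + (2*3 + 0))² = ((18 - 6*13) + (2*3 + 0))² = ((18 - 78) + (6 + 0))² = (-60 + 6)² = (-54)² = 2916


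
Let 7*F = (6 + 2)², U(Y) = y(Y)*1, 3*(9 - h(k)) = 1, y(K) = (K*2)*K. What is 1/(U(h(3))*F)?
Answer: 63/86528 ≈ 0.00072809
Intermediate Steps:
y(K) = 2*K² (y(K) = (2*K)*K = 2*K²)
h(k) = 26/3 (h(k) = 9 - ⅓*1 = 9 - ⅓ = 26/3)
U(Y) = 2*Y² (U(Y) = (2*Y²)*1 = 2*Y²)
F = 64/7 (F = (6 + 2)²/7 = (⅐)*8² = (⅐)*64 = 64/7 ≈ 9.1429)
1/(U(h(3))*F) = 1/((2*(26/3)²)*(64/7)) = 1/((2*(676/9))*(64/7)) = 1/((1352/9)*(64/7)) = 1/(86528/63) = 63/86528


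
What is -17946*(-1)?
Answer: 17946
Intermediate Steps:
-17946*(-1) = -5982*(-3) = 17946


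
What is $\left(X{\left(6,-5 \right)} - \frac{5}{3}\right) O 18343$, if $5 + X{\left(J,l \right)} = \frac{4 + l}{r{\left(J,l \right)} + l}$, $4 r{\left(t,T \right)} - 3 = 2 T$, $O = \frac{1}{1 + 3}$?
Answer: $- \frac{807092}{27} \approx -29892.0$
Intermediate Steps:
$O = \frac{1}{4} \approx 0.25$
$r{\left(t,T \right)} = \frac{3}{4} + \frac{T}{2}$ ($r{\left(t,T \right)} = \frac{3}{4} + \frac{2 T}{4} = \frac{3}{4} + \frac{T}{2}$)
$X{\left(J,l \right)} = -5 + \frac{4 + l}{\frac{3}{4} + \frac{3 l}{2}}$ ($X{\left(J,l \right)} = -5 + \frac{4 + l}{\left(\frac{3}{4} + \frac{l}{2}\right) + l} = -5 + \frac{4 + l}{\frac{3}{4} + \frac{3 l}{2}}$)
$\left(X{\left(6,-5 \right)} - \frac{5}{3}\right) O 18343 = \left(\frac{1 - -130}{3 \left(1 + 2 \left(-5\right)\right)} - \frac{5}{3}\right) \frac{1}{4} \cdot 18343 = \left(\frac{1 + 130}{3 \left(1 - 10\right)} - \frac{5}{3}\right) \frac{1}{4} \cdot 18343 = \left(\frac{1}{3} \frac{1}{-9} \cdot 131 - \frac{5}{3}\right) \frac{1}{4} \cdot 18343 = \left(\frac{1}{3} \left(- \frac{1}{9}\right) 131 - \frac{5}{3}\right) \frac{1}{4} \cdot 18343 = \left(- \frac{131}{27} - \frac{5}{3}\right) \frac{1}{4} \cdot 18343 = \left(- \frac{176}{27}\right) \frac{1}{4} \cdot 18343 = \left(- \frac{44}{27}\right) 18343 = - \frac{807092}{27}$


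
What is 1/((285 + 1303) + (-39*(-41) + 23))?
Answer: 1/3210 ≈ 0.00031153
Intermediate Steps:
1/((285 + 1303) + (-39*(-41) + 23)) = 1/(1588 + (1599 + 23)) = 1/(1588 + 1622) = 1/3210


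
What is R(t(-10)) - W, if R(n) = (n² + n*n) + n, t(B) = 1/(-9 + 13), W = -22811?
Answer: 182491/8 ≈ 22811.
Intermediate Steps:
t(B) = ¼ (t(B) = 1/4 = ¼)
R(n) = n + 2*n² (R(n) = (n² + n²) + n = 2*n² + n = n + 2*n²)
R(t(-10)) - W = (1 + 2*(¼))/4 - 1*(-22811) = (1 + ½)/4 + 22811 = (¼)*(3/2) + 22811 = 3/8 + 22811 = 182491/8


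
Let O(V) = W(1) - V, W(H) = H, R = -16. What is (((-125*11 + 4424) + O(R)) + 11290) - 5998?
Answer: 8358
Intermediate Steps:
O(V) = 1 - V
(((-125*11 + 4424) + O(R)) + 11290) - 5998 = (((-125*11 + 4424) + (1 - 1*(-16))) + 11290) - 5998 = (((-1375 + 4424) + (1 + 16)) + 11290) - 5998 = ((3049 + 17) + 11290) - 5998 = (3066 + 11290) - 5998 = 14356 - 5998 = 8358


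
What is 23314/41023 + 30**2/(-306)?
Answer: -1654812/697391 ≈ -2.3729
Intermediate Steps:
23314/41023 + 30**2/(-306) = 23314*(1/41023) + 900*(-1/306) = 23314/41023 - 50/17 = -1654812/697391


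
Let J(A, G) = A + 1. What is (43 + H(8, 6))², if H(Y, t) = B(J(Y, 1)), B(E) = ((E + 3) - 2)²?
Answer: 20449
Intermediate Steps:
J(A, G) = 1 + A
B(E) = (1 + E)² (B(E) = ((3 + E) - 2)² = (1 + E)²)
H(Y, t) = (2 + Y)² (H(Y, t) = (1 + (1 + Y))² = (2 + Y)²)
(43 + H(8, 6))² = (43 + (2 + 8)²)² = (43 + 10²)² = (43 + 100)² = 143² = 20449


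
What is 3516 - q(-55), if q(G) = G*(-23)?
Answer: 2251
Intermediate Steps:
q(G) = -23*G
3516 - q(-55) = 3516 - (-23)*(-55) = 3516 - 1*1265 = 3516 - 1265 = 2251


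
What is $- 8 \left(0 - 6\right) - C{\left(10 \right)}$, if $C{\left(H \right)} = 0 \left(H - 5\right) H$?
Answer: $48$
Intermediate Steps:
$C{\left(H \right)} = 0$ ($C{\left(H \right)} = 0 \left(H - 5\right) H = 0 \left(-5 + H\right) H = 0 H = 0$)
$- 8 \left(0 - 6\right) - C{\left(10 \right)} = - 8 \left(0 - 6\right) - 0 = \left(-8\right) \left(-6\right) + 0 = 48 + 0 = 48$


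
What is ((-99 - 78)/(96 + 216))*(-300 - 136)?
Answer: 6431/26 ≈ 247.35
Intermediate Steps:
((-99 - 78)/(96 + 216))*(-300 - 136) = -177/312*(-436) = -177*1/312*(-436) = -59/104*(-436) = 6431/26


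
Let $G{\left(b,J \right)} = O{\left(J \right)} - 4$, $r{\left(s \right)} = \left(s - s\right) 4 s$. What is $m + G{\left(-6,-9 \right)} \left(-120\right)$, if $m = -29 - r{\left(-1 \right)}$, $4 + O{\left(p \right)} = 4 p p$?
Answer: $-37949$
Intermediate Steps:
$O{\left(p \right)} = -4 + 4 p^{2}$ ($O{\left(p \right)} = -4 + 4 p p = -4 + 4 p^{2}$)
$r{\left(s \right)} = 0$ ($r{\left(s \right)} = 0 \cdot 4 s = 0 s = 0$)
$G{\left(b,J \right)} = -8 + 4 J^{2}$ ($G{\left(b,J \right)} = \left(-4 + 4 J^{2}\right) - 4 = -8 + 4 J^{2}$)
$m = -29$ ($m = -29 - 0 = -29 + 0 = -29$)
$m + G{\left(-6,-9 \right)} \left(-120\right) = -29 + \left(-8 + 4 \left(-9\right)^{2}\right) \left(-120\right) = -29 + \left(-8 + 4 \cdot 81\right) \left(-120\right) = -29 + \left(-8 + 324\right) \left(-120\right) = -29 + 316 \left(-120\right) = -29 - 37920 = -37949$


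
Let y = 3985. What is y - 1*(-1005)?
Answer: 4990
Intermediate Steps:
y - 1*(-1005) = 3985 - 1*(-1005) = 3985 + 1005 = 4990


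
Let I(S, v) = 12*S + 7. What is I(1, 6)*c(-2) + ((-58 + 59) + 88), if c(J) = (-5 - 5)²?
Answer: 1989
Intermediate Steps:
I(S, v) = 7 + 12*S
c(J) = 100 (c(J) = (-10)² = 100)
I(1, 6)*c(-2) + ((-58 + 59) + 88) = (7 + 12*1)*100 + ((-58 + 59) + 88) = (7 + 12)*100 + (1 + 88) = 19*100 + 89 = 1900 + 89 = 1989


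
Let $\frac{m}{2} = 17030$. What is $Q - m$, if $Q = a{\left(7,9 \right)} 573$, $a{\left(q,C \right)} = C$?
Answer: $-28903$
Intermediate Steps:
$m = 34060$ ($m = 2 \cdot 17030 = 34060$)
$Q = 5157$ ($Q = 9 \cdot 573 = 5157$)
$Q - m = 5157 - 34060 = -28903$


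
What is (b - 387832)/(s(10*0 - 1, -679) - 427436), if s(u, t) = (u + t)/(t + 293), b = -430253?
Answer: 157890405/82494808 ≈ 1.9139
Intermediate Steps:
s(u, t) = (t + u)/(293 + t)
(b - 387832)/(s(10*0 - 1, -679) - 427436) = (-430253 - 387832)/((-679 + (10*0 - 1))/(293 - 679) - 427436) = -818085/((-679 + (0 - 1))/(-386) - 427436) = -818085/(-(-679 - 1)/386 - 427436) = -818085/(-1/386*(-680) - 427436) = -818085/(340/193 - 427436) = -818085/(-82494808/193) = -818085*(-193/82494808) = 157890405/82494808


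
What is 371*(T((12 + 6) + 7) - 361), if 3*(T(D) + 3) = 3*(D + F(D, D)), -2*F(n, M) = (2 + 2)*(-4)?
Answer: -122801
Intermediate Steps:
F(n, M) = 8 (F(n, M) = -(2 + 2)*(-4)/2 = -2*(-4) = -1/2*(-16) = 8)
T(D) = 5 + D (T(D) = -3 + (3*(D + 8))/3 = -3 + (3*(8 + D))/3 = -3 + (24 + 3*D)/3 = -3 + (8 + D) = 5 + D)
371*(T((12 + 6) + 7) - 361) = 371*((5 + ((12 + 6) + 7)) - 361) = 371*((5 + (18 + 7)) - 361) = 371*((5 + 25) - 361) = 371*(30 - 361) = 371*(-331) = -122801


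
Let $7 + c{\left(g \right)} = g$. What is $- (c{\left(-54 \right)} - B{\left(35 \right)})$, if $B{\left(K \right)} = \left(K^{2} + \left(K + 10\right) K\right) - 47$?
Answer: $2814$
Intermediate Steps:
$c{\left(g \right)} = -7 + g$
$B{\left(K \right)} = -47 + K^{2} + K \left(10 + K\right)$ ($B{\left(K \right)} = \left(K^{2} + \left(10 + K\right) K\right) - 47 = \left(K^{2} + K \left(10 + K\right)\right) - 47 = -47 + K^{2} + K \left(10 + K\right)$)
$- (c{\left(-54 \right)} - B{\left(35 \right)}) = - (\left(-7 - 54\right) - \left(-47 + 2 \cdot 35^{2} + 10 \cdot 35\right)) = - (-61 - \left(-47 + 2 \cdot 1225 + 350\right)) = - (-61 - \left(-47 + 2450 + 350\right)) = - (-61 - 2753) = \left(-1\right) \left(-2814\right) = 2814$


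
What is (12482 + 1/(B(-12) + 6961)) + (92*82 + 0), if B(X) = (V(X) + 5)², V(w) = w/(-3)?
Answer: 141023093/7042 ≈ 20026.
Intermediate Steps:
V(w) = -w/3 (V(w) = w*(-⅓) = -w/3)
B(X) = (5 - X/3)² (B(X) = (-X/3 + 5)² = (5 - X/3)²)
(12482 + 1/(B(-12) + 6961)) + (92*82 + 0) = (12482 + 1/((-15 - 12)²/9 + 6961)) + (92*82 + 0) = (12482 + 1/((⅑)*(-27)² + 6961)) + (7544 + 0) = (12482 + 1/((⅑)*729 + 6961)) + 7544 = (12482 + 1/(81 + 6961)) + 7544 = (12482 + 1/7042) + 7544 = 87898245/7042 + 7544 = 141023093/7042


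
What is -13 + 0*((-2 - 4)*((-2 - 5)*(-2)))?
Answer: -13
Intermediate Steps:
-13 + 0*((-2 - 4)*((-2 - 5)*(-2))) = -13 + 0*(-(-42)*(-2)) = -13 + 0*(-6*14) = -13 + 0*(-84) = -13 + 0 = -13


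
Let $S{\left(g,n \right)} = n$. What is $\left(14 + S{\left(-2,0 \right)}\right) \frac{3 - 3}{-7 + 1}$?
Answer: $0$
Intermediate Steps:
$\left(14 + S{\left(-2,0 \right)}\right) \frac{3 - 3}{-7 + 1} = \left(14 + 0\right) \frac{3 - 3}{-7 + 1} = 14 \frac{0}{-6} = 14 \cdot 0 \left(- \frac{1}{6}\right) = 14 \cdot 0 = 0$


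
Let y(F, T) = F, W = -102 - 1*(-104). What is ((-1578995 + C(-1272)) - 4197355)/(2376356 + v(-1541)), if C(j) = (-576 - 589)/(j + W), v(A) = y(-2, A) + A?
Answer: -1467192667/603202502 ≈ -2.4323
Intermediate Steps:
W = 2 (W = -102 + 104 = 2)
v(A) = -2 + A
C(j) = -1165/(2 + j) (C(j) = (-576 - 589)/(j + 2) = -1165/(2 + j))
((-1578995 + C(-1272)) - 4197355)/(2376356 + v(-1541)) = ((-1578995 - 1165/(2 - 1272)) - 4197355)/(2376356 + (-2 - 1541)) = ((-1578995 - 1165/(-1270)) - 4197355)/(2376356 - 1543) = ((-1578995 - 1165*(-1/1270)) - 4197355)/2374813 = ((-1578995 + 233/254) - 4197355)*(1/2374813) = (-401064497/254 - 4197355)*(1/2374813) = -1467192667/254*1/2374813 = -1467192667/603202502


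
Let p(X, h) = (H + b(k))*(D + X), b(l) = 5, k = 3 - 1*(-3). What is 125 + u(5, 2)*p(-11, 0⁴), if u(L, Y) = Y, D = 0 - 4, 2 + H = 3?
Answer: -55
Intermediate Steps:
k = 6 (k = 3 + 3 = 6)
H = 1 (H = -2 + 3 = 1)
D = -4
p(X, h) = -24 + 6*X (p(X, h) = (1 + 5)*(-4 + X) = 6*(-4 + X) = -24 + 6*X)
125 + u(5, 2)*p(-11, 0⁴) = 125 + 2*(-24 + 6*(-11)) = 125 + 2*(-24 - 66) = 125 + 2*(-90) = 125 - 180 = -55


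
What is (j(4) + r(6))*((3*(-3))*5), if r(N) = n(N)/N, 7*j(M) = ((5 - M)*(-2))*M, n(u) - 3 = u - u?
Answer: 405/14 ≈ 28.929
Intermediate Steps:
n(u) = 3 (n(u) = 3 + (u - u) = 3 + 0 = 3)
j(M) = M*(-10 + 2*M)/7 (j(M) = (((5 - M)*(-2))*M)/7 = ((-10 + 2*M)*M)/7 = (M*(-10 + 2*M))/7 = M*(-10 + 2*M)/7)
r(N) = 3/N
(j(4) + r(6))*((3*(-3))*5) = ((2/7)*4*(-5 + 4) + 3/6)*((3*(-3))*5) = ((2/7)*4*(-1) + 3*(1/6))*(-9*5) = (-8/7 + 1/2)*(-45) = -9/14*(-45) = 405/14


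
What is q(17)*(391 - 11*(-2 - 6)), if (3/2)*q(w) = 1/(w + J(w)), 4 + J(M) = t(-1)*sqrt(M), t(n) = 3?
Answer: 6227/24 - 479*sqrt(17)/8 ≈ 12.587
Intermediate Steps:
J(M) = -4 + 3*sqrt(M)
q(w) = 2/(3*(-4 + w + 3*sqrt(w))) (q(w) = 2/(3*(w + (-4 + 3*sqrt(w)))) = 2/(3*(-4 + w + 3*sqrt(w))))
q(17)*(391 - 11*(-2 - 6)) = (2/(3*(-4 + 17 + 3*sqrt(17))))*(391 - 11*(-2 - 6)) = (2/(3*(13 + 3*sqrt(17))))*(391 - 11*(-8)) = (2/(3*(13 + 3*sqrt(17))))*(391 + 88) = (2/(3*(13 + 3*sqrt(17))))*479 = 958/(3*(13 + 3*sqrt(17)))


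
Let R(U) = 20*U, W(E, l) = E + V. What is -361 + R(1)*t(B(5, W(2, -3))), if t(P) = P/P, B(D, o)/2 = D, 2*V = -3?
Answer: -341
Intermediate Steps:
V = -3/2 (V = (½)*(-3) = -3/2 ≈ -1.5000)
W(E, l) = -3/2 + E (W(E, l) = E - 3/2 = -3/2 + E)
B(D, o) = 2*D
t(P) = 1
-361 + R(1)*t(B(5, W(2, -3))) = -361 + (20*1)*1 = -361 + 20*1 = -361 + 20 = -341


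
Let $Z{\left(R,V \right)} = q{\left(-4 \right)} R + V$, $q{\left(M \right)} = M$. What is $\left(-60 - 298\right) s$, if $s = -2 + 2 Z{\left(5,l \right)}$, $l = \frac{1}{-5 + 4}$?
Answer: $15752$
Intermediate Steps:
$l = -1$ ($l = \frac{1}{-1} = -1$)
$Z{\left(R,V \right)} = V - 4 R$ ($Z{\left(R,V \right)} = - 4 R + V = V - 4 R$)
$s = -44$ ($s = -2 + 2 \left(-1 - 20\right) = -2 + 2 \left(-21\right) = -2 - 42 = -44$)
$\left(-60 - 298\right) s = \left(-60 - 298\right) \left(-44\right) = \left(-358\right) \left(-44\right) = 15752$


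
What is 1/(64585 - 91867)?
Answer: -1/27282 ≈ -3.6654e-5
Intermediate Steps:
1/(64585 - 91867) = 1/(-27282) = -1/27282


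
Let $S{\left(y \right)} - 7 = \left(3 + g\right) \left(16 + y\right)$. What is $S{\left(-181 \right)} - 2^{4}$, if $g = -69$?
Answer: $10881$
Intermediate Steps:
$S{\left(y \right)} = -1049 - 66 y$ ($S{\left(y \right)} = 7 + \left(3 - 69\right) \left(16 + y\right) = 7 - 66 \left(16 + y\right) = 7 - \left(1056 + 66 y\right) = -1049 - 66 y$)
$S{\left(-181 \right)} - 2^{4} = \left(-1049 - -11946\right) - 2^{4} = \left(-1049 + 11946\right) - 16 = 10897 - 16 = 10881$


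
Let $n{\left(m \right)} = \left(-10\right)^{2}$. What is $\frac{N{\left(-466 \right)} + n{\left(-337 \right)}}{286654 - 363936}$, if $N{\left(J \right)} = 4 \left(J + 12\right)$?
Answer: $\frac{858}{38641} \approx 0.022204$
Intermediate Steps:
$N{\left(J \right)} = 48 + 4 J$ ($N{\left(J \right)} = 4 \left(12 + J\right) = 48 + 4 J$)
$n{\left(m \right)} = 100$
$\frac{N{\left(-466 \right)} + n{\left(-337 \right)}}{286654 - 363936} = \frac{\left(48 + 4 \left(-466\right)\right) + 100}{286654 - 363936} = \frac{\left(48 - 1864\right) + 100}{-77282} = \left(-1816 + 100\right) \left(- \frac{1}{77282}\right) = \left(-1716\right) \left(- \frac{1}{77282}\right) = \frac{858}{38641}$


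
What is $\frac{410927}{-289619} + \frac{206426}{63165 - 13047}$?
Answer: $\frac{1781366014}{659778411} \approx 2.6999$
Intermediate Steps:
$\frac{410927}{-289619} + \frac{206426}{63165 - 13047} = 410927 \left(- \frac{1}{289619}\right) + \frac{206426}{63165 - 13047} = - \frac{37357}{26329} + \frac{206426}{50118} = - \frac{37357}{26329} + 206426 \cdot \frac{1}{50118} = - \frac{37357}{26329} + \frac{103213}{25059} = \frac{1781366014}{659778411}$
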